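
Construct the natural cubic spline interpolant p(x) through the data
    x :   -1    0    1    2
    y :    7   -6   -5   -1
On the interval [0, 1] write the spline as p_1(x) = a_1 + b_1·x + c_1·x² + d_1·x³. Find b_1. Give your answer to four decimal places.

-5.9333

Write m_i for p''(x_i). With h_i = 1, 1, 1 and divided differences Δ_i = -13, 1, 4, the continuity of p' gives the tridiagonal system
  1·m_0 + 4·m_1 + 1·m_2 = 6(Δ_1 - Δ_0) = 84
  1·m_1 + 4·m_2 + 1·m_3 = 6(Δ_2 - Δ_1) = 18
Natural end conditions: m_0 = m_3 = 0.
Hence m_0 = 0, m_1 = 106/5, m_2 = -4/5, m_3 = 0.
On [0, 1], with p_1(x) = a_1 + b_1·x + c_1·x² + d_1·x³: c_1 = m_1/2 = 53/5, d_1 = (m_2 - m_1)/(6h_1) = -11/3, b_1 = Δ_1 - h_1(2m_1 + m_2)/6 = -89/15.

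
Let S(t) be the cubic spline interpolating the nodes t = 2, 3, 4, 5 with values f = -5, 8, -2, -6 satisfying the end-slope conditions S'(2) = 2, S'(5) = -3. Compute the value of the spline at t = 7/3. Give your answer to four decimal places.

-1.6642

Write σ_i for S''(x_i). With h_i = 1, 1, 1 and divided differences Δ_i = 13, -10, -4, the continuity of S' gives the tridiagonal system
  1·σ_0 + 4·σ_1 + 1·σ_2 = 6(Δ_1 - Δ_0) = -138
  1·σ_1 + 4·σ_2 + 1·σ_3 = 6(Δ_2 - Δ_1) = 36
Clamped end conditions give two more equations: 2h_0·σ_0 + h_0·σ_1 = 6(Δ_0 - S'(2)) = 66 and h_2·σ_2 + 2h_2·σ_3 = 6(S'(5) - Δ_2) = 6.
Hence σ_0 = 916/15, σ_1 = -842/15, σ_2 = 382/15, σ_3 = -146/15.
On [2, 3], S(t) = -5 + 2·(t - 2) + 458/15·(t - 2)² - 293/15·(t - 2)³.
With (t - 2) = 1/3: S(7/3) = -674/405.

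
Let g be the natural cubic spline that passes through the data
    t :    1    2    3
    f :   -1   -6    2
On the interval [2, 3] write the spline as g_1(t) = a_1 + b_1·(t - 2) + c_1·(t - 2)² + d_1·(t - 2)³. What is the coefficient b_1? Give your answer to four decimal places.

1.5000

Let m_i = g''(x_i). Step sizes h_i = 1, 1; slopes of the chords Δ_i = (y_(i+1) - y_i)/h_i = -5, 8.
  1·m_0 + 4·m_1 + 1·m_2 = 6(Δ_1 - Δ_0) = 78
Natural end conditions: m_0 = m_2 = 0.
Solving: m_0 = 0, m_1 = 39/2, m_2 = 0.
On [2, 3], with g_1(t) = a_1 + b_1·(t - 2) + c_1·(t - 2)² + d_1·(t - 2)³: c_1 = m_1/2 = 39/4, d_1 = (m_2 - m_1)/(6h_1) = -13/4, b_1 = Δ_1 - h_1(2m_1 + m_2)/6 = 3/2.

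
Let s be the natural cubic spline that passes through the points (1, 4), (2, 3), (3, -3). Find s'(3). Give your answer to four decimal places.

-7.2500

Write M_i for s''(x_i). With h_i = 1, 1 and divided differences Δ_i = -1, -6, the continuity of s' gives the tridiagonal system
  1·M_0 + 4·M_1 + 1·M_2 = 6(Δ_1 - Δ_0) = -30
Natural end conditions: M_0 = M_2 = 0.
Solving the tridiagonal system: M_0 = 0, M_1 = -15/2, M_2 = 0.
On [2, 3], s'(x) = b_1 + 2c_1·(x - 2) + 3d_1·(x - 2)² with b_1 = Δ_1 - h_1(2M_1 + M_2)/6 = -7/2, c_1 = M_1/2 = -15/4, d_1 = (M_2 - M_1)/(6h_1) = 5/4. So s'(3) = -29/4.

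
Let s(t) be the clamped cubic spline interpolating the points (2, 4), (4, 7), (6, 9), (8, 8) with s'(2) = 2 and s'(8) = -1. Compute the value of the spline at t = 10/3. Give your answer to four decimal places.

Let M_i = s''(x_i). Step sizes h_i = 2, 2, 2; slopes of the chords Δ_i = (y_(i+1) - y_i)/h_i = 3/2, 1, -1/2.
  2·M_0 + 8·M_1 + 2·M_2 = 6(Δ_1 - Δ_0) = -3
  2·M_1 + 8·M_2 + 2·M_3 = 6(Δ_2 - Δ_1) = -9
Clamped end conditions give two more equations: 2h_0·M_0 + h_0·M_1 = 6(Δ_0 - s'(2)) = -3 and h_2·M_2 + 2h_2·M_3 = 6(s'(8) - Δ_2) = -3.
Solving: M_0 = -4/5, M_1 = 1/10, M_2 = -11/10, M_3 = -1/5.
On [2, 4], s(t) = 4 + 2·(t - 2) - 2/5·(t - 2)² + 3/40·(t - 2)³.
With (t - 2) = 4/3: s(10/3) = 92/15.

6.1333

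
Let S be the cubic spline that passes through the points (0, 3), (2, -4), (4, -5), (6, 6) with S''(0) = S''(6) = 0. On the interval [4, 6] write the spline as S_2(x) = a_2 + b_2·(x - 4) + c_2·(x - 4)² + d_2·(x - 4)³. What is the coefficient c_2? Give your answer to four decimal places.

With m_i denoting the second derivative at x_i, h_i = 2, 2, 2, and Δ_i = (y_(i+1) − y_i)/h_i = -7/2, -1/2, 11/2:
  2·m_0 + 8·m_1 + 2·m_2 = 6(Δ_1 - Δ_0) = 18
  2·m_1 + 8·m_2 + 2·m_3 = 6(Δ_2 - Δ_1) = 36
Natural end conditions: m_0 = m_3 = 0.
Forward elimination and back-substitution give m_0 = 0, m_1 = 6/5, m_2 = 21/5, m_3 = 0.
On [4, 6], with S_2(x) = a_2 + b_2·(x - 4) + c_2·(x - 4)² + d_2·(x - 4)³: c_2 = m_2/2 = 21/10, d_2 = (m_3 - m_2)/(6h_2) = -7/20, b_2 = Δ_2 - h_2(2m_2 + m_3)/6 = 27/10.

2.1000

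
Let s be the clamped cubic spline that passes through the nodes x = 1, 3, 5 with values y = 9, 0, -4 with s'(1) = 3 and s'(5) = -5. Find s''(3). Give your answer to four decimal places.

Write m_i for s''(x_i). With h_i = 2, 2 and divided differences Δ_i = -9/2, -2, the continuity of s' gives the tridiagonal system
  2·m_0 + 8·m_1 + 2·m_2 = 6(Δ_1 - Δ_0) = 15
Clamped end conditions give two more equations: 2h_0·m_0 + h_0·m_1 = 6(Δ_0 - s'(1)) = -45 and h_1·m_1 + 2h_1·m_2 = 6(s'(5) - Δ_1) = -18.
Solving the tridiagonal system: m_0 = -121/8, m_1 = 31/4, m_2 = -67/8.

7.7500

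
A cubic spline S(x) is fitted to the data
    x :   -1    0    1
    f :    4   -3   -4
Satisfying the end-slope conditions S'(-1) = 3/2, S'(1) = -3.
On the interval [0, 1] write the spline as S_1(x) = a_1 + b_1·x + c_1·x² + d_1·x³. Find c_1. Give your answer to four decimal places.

Let M_i = S''(x_i). Step sizes h_i = 1, 1; slopes of the chords Δ_i = (y_(i+1) - y_i)/h_i = -7, -1.
  1·M_0 + 4·M_1 + 1·M_2 = 6(Δ_1 - Δ_0) = 36
Clamped end conditions give two more equations: 2h_0·M_0 + h_0·M_1 = 6(Δ_0 - S'(-1)) = -51 and h_1·M_1 + 2h_1·M_2 = 6(S'(1) - Δ_1) = -12.
Solving the tridiagonal system: M_0 = -147/4, M_1 = 45/2, M_2 = -69/4.
On [0, 1], with S_1(x) = a_1 + b_1·x + c_1·x² + d_1·x³: c_1 = M_1/2 = 45/4, d_1 = (M_2 - M_1)/(6h_1) = -53/8, b_1 = Δ_1 - h_1(2M_1 + M_2)/6 = -45/8.

11.2500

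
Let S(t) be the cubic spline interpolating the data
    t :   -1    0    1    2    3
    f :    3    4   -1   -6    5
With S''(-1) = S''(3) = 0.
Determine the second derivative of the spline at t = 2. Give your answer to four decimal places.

25.0714

Let m_i = S''(x_i). Step sizes h_i = 1, 1, 1, 1; slopes of the chords Δ_i = (y_(i+1) - y_i)/h_i = 1, -5, -5, 11.
  1·m_0 + 4·m_1 + 1·m_2 = 6(Δ_1 - Δ_0) = -36
  1·m_1 + 4·m_2 + 1·m_3 = 6(Δ_2 - Δ_1) = 0
  1·m_2 + 4·m_3 + 1·m_4 = 6(Δ_3 - Δ_2) = 96
Natural end conditions: m_0 = m_4 = 0.
Forward elimination and back-substitution give m_0 = 0, m_1 = -111/14, m_2 = -30/7, m_3 = 351/14, m_4 = 0.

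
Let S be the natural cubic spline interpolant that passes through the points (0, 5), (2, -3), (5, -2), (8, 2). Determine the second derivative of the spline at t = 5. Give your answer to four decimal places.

-0.1622

Put M_i = S'' at the i-th knot. Here h = (2, 3, 3) and Δ = (-4, 1/3, 4/3), so the interior equations h_(i-1)·M_(i-1) + 2(h_(i-1)+h_i)·M_i + h_i·M_(i+1) = 6(Δ_i − Δ_(i-1)) read
  2·M_0 + 10·M_1 + 3·M_2 = 6(Δ_1 - Δ_0) = 26
  3·M_1 + 12·M_2 + 3·M_3 = 6(Δ_2 - Δ_1) = 6
Natural end conditions: M_0 = M_3 = 0.
Solving the tridiagonal system: M_0 = 0, M_1 = 98/37, M_2 = -6/37, M_3 = 0.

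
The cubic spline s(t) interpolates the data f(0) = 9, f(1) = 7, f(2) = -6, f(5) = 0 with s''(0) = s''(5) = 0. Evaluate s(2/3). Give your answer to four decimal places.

Write M_i for s''(x_i). With h_i = 1, 1, 3 and divided differences Δ_i = -2, -13, 2, the continuity of s' gives the tridiagonal system
  1·M_0 + 4·M_1 + 1·M_2 = 6(Δ_1 - Δ_0) = -66
  1·M_1 + 8·M_2 + 3·M_3 = 6(Δ_2 - Δ_1) = 90
Natural end conditions: M_0 = M_3 = 0.
Solving the tridiagonal system: M_0 = 0, M_1 = -618/31, M_2 = 426/31, M_3 = 0.
On [0, 1], s(t) = 9 + 41/31·t + 0·t² - 103/31·t³.
With t = 2/3: s(2/3) = 7447/837.

8.8973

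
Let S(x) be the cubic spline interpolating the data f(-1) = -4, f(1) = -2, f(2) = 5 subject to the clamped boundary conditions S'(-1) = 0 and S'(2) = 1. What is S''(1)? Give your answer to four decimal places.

11.3333

With m_i denoting the second derivative at x_i, h_i = 2, 1, and Δ_i = (y_(i+1) − y_i)/h_i = 1, 7:
  2·m_0 + 6·m_1 + 1·m_2 = 6(Δ_1 - Δ_0) = 36
Clamped end conditions give two more equations: 2h_0·m_0 + h_0·m_1 = 6(Δ_0 - S'(-1)) = 6 and h_1·m_1 + 2h_1·m_2 = 6(S'(2) - Δ_1) = -36.
Solving: m_0 = -25/6, m_1 = 34/3, m_2 = -71/3.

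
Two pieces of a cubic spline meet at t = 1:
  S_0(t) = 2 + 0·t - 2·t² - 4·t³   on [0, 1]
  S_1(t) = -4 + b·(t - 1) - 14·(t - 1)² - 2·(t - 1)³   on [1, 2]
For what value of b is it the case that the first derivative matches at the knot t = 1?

-16

S_0'(t) = 0 - 4·t - 12·t², so S_0'(1) = -16. On the right, S_1'(1) = b, so b = -16.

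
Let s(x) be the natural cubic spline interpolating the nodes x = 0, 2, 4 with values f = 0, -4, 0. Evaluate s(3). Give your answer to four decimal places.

-2.7500

Write M_i for s''(x_i). With h_i = 2, 2 and divided differences Δ_i = -2, 2, the continuity of s' gives the tridiagonal system
  2·M_0 + 8·M_1 + 2·M_2 = 6(Δ_1 - Δ_0) = 24
Natural end conditions: M_0 = M_2 = 0.
Solving: M_0 = 0, M_1 = 3, M_2 = 0.
On [2, 4], s(x) = -4 + 0·(x - 2) + 3/2·(x - 2)² - 1/4·(x - 2)³.
With (x - 2) = 1: s(3) = -11/4.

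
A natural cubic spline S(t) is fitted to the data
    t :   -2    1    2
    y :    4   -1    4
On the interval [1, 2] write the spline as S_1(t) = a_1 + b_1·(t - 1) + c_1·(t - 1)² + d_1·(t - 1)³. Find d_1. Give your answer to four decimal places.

Put σ_i = S'' at the i-th knot. Here h = (3, 1) and Δ = (-5/3, 5), so the interior equations h_(i-1)·σ_(i-1) + 2(h_(i-1)+h_i)·σ_i + h_i·σ_(i+1) = 6(Δ_i − Δ_(i-1)) read
  3·σ_0 + 8·σ_1 + 1·σ_2 = 6(Δ_1 - Δ_0) = 40
Natural end conditions: σ_0 = σ_2 = 0.
Solving the tridiagonal system: σ_0 = 0, σ_1 = 5, σ_2 = 0.
On [1, 2], with S_1(t) = a_1 + b_1·(t - 1) + c_1·(t - 1)² + d_1·(t - 1)³: c_1 = σ_1/2 = 5/2, d_1 = (σ_2 - σ_1)/(6h_1) = -5/6, b_1 = Δ_1 - h_1(2σ_1 + σ_2)/6 = 10/3.

-0.8333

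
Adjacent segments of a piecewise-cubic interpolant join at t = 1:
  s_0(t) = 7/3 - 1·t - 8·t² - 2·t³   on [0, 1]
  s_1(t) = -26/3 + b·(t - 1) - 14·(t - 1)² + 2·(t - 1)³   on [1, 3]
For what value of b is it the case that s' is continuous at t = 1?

-23

s_0'(t) = -1 - 16·t - 6·t², so s_0'(1) = -23. On the right, s_1'(1) = b, so b = -23.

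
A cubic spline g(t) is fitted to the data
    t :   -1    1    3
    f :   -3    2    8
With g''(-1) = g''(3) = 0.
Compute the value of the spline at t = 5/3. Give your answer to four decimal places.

3.9074

With M_i denoting the second derivative at x_i, h_i = 2, 2, and Δ_i = (y_(i+1) − y_i)/h_i = 5/2, 3:
  2·M_0 + 8·M_1 + 2·M_2 = 6(Δ_1 - Δ_0) = 3
Natural end conditions: M_0 = M_2 = 0.
Solving the tridiagonal system: M_0 = 0, M_1 = 3/8, M_2 = 0.
On [1, 3], g(t) = 2 + 11/4·(t - 1) + 3/16·(t - 1)² - 1/32·(t - 1)³.
With (t - 1) = 2/3: g(5/3) = 211/54.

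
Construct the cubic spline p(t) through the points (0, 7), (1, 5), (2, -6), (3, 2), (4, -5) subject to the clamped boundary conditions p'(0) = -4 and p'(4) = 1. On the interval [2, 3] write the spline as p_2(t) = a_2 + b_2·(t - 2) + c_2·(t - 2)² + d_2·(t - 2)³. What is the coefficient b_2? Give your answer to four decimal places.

Let M_i = p''(x_i). Step sizes h_i = 1, 1, 1, 1; slopes of the chords Δ_i = (y_(i+1) - y_i)/h_i = -2, -11, 8, -7.
  1·M_0 + 4·M_1 + 1·M_2 = 6(Δ_1 - Δ_0) = -54
  1·M_1 + 4·M_2 + 1·M_3 = 6(Δ_2 - Δ_1) = 114
  1·M_2 + 4·M_3 + 1·M_4 = 6(Δ_3 - Δ_2) = -90
Clamped end conditions give two more equations: 2h_0·M_0 + h_0·M_1 = 6(Δ_0 - p'(0)) = 12 and h_3·M_3 + 2h_3·M_4 = 6(p'(4) - Δ_3) = 48.
Forward elimination and back-substitution give M_0 = 599/28, M_1 = -431/14, M_2 = 191/4, M_3 = -647/14, M_4 = 1319/28.
On [2, 3], with p_2(t) = a_2 + b_2·(t - 2) + c_2·(t - 2)² + d_2·(t - 2)³: c_2 = M_2/2 = 191/8, d_2 = (M_3 - M_2)/(6h_2) = -877/56, b_2 = Δ_2 - h_2(2M_2 + M_3)/6 = -3/14.

-0.2143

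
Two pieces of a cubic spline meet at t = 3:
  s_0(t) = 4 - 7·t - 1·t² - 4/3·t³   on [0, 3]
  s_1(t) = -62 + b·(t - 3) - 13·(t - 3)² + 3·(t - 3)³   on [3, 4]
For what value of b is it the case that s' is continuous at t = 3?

s_0'(t) = -7 - 2·t - 4·t², so s_0'(3) = -49. On the right, s_1'(3) = b, so b = -49.

-49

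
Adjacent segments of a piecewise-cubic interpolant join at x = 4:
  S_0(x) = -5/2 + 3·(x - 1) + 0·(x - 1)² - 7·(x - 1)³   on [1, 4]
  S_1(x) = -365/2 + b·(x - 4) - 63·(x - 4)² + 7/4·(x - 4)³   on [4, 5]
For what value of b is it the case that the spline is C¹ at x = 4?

-186

S_0'(x) = 3 + 0·(x - 1) - 21·(x - 1)², so S_0'(4) = -186. On the right, S_1'(4) = b, so b = -186.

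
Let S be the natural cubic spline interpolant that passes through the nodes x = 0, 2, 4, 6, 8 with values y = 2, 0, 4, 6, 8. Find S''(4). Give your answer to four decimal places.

-1.5000

With σ_i denoting the second derivative at x_i, h_i = 2, 2, 2, 2, and Δ_i = (y_(i+1) − y_i)/h_i = -1, 2, 1, 1:
  2·σ_0 + 8·σ_1 + 2·σ_2 = 6(Δ_1 - Δ_0) = 18
  2·σ_1 + 8·σ_2 + 2·σ_3 = 6(Δ_2 - Δ_1) = -6
  2·σ_2 + 8·σ_3 + 2·σ_4 = 6(Δ_3 - Δ_2) = 0
Natural end conditions: σ_0 = σ_4 = 0.
Forward elimination and back-substitution give σ_0 = 0, σ_1 = 21/8, σ_2 = -3/2, σ_3 = 3/8, σ_4 = 0.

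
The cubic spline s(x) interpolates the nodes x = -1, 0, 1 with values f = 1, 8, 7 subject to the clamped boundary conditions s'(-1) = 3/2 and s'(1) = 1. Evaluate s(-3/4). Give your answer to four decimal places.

2.1230

With m_i denoting the second derivative at x_i, h_i = 1, 1, and Δ_i = (y_(i+1) − y_i)/h_i = 7, -1:
  1·m_0 + 4·m_1 + 1·m_2 = 6(Δ_1 - Δ_0) = -48
Clamped end conditions give two more equations: 2h_0·m_0 + h_0·m_1 = 6(Δ_0 - s'(-1)) = 33 and h_1·m_1 + 2h_1·m_2 = 6(s'(1) - Δ_1) = 12.
Solving: m_0 = 113/4, m_1 = -47/2, m_2 = 71/4.
On [-1, 0], s(x) = 1 + 3/2·(x + 1) + 113/8·(x + 1)² - 69/8·(x + 1)³.
With (x + 1) = 1/4: s(-3/4) = 1087/512.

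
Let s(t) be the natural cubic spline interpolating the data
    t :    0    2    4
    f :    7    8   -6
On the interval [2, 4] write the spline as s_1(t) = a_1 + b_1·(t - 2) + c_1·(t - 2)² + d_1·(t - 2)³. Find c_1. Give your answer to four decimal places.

With M_i denoting the second derivative at x_i, h_i = 2, 2, and Δ_i = (y_(i+1) − y_i)/h_i = 1/2, -7:
  2·M_0 + 8·M_1 + 2·M_2 = 6(Δ_1 - Δ_0) = -45
Natural end conditions: M_0 = M_2 = 0.
Solving: M_0 = 0, M_1 = -45/8, M_2 = 0.
On [2, 4], with s_1(t) = a_1 + b_1·(t - 2) + c_1·(t - 2)² + d_1·(t - 2)³: c_1 = M_1/2 = -45/16, d_1 = (M_2 - M_1)/(6h_1) = 15/32, b_1 = Δ_1 - h_1(2M_1 + M_2)/6 = -13/4.

-2.8125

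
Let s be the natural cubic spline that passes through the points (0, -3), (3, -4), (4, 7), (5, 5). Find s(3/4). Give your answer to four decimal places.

Let σ_i = s''(x_i). Step sizes h_i = 3, 1, 1; slopes of the chords Δ_i = (y_(i+1) - y_i)/h_i = -1/3, 11, -2.
  3·σ_0 + 8·σ_1 + 1·σ_2 = 6(Δ_1 - Δ_0) = 68
  1·σ_1 + 4·σ_2 + 1·σ_3 = 6(Δ_2 - Δ_1) = -78
Natural end conditions: σ_0 = σ_3 = 0.
Solving the tridiagonal system: σ_0 = 0, σ_1 = 350/31, σ_2 = -692/31, σ_3 = 0.
On [0, 3], s(x) = -3 - 556/93·x + 0·x² + 175/279·x³.
With x = 3/4: s(3/4) = -14323/1984.

-7.2193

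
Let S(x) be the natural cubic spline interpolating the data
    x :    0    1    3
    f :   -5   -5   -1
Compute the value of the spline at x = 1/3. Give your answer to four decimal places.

Put σ_i = S'' at the i-th knot. Here h = (1, 2) and Δ = (0, 2), so the interior equations h_(i-1)·σ_(i-1) + 2(h_(i-1)+h_i)·σ_i + h_i·σ_(i+1) = 6(Δ_i − Δ_(i-1)) read
  1·σ_0 + 6·σ_1 + 2·σ_2 = 6(Δ_1 - Δ_0) = 12
Natural end conditions: σ_0 = σ_2 = 0.
Solving: σ_0 = 0, σ_1 = 2, σ_2 = 0.
On [0, 1], S(x) = -5 - 1/3·x + 0·x² + 1/3·x³.
With x = 1/3: S(1/3) = -413/81.

-5.0988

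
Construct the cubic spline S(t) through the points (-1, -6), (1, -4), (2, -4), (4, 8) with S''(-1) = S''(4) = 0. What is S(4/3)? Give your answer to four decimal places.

Write σ_i for S''(x_i). With h_i = 2, 1, 2 and divided differences Δ_i = 1, 0, 6, the continuity of S' gives the tridiagonal system
  2·σ_0 + 6·σ_1 + 1·σ_2 = 6(Δ_1 - Δ_0) = -6
  1·σ_1 + 6·σ_2 + 2·σ_3 = 6(Δ_2 - Δ_1) = 36
Natural end conditions: σ_0 = σ_3 = 0.
Solving: σ_0 = 0, σ_1 = -72/35, σ_2 = 222/35, σ_3 = 0.
On [1, 2], S(t) = -4 - 13/35·(t - 1) - 36/35·(t - 1)² + 7/5·(t - 1)³.
With (t - 1) = 1/3: S(4/3) = -3956/945.

-4.1862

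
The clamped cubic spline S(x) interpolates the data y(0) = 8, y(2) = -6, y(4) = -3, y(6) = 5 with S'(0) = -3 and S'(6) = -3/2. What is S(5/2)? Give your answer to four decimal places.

-7.4156

Write M_i for S''(x_i). With h_i = 2, 2, 2 and divided differences Δ_i = -7, 3/2, 4, the continuity of S' gives the tridiagonal system
  2·M_0 + 8·M_1 + 2·M_2 = 6(Δ_1 - Δ_0) = 51
  2·M_1 + 8·M_2 + 2·M_3 = 6(Δ_2 - Δ_1) = 15
Clamped end conditions give two more equations: 2h_0·M_0 + h_0·M_1 = 6(Δ_0 - S'(0)) = -24 and h_2·M_2 + 2h_2·M_3 = 6(S'(6) - Δ_2) = -33.
Hence M_0 = -51/5, M_1 = 42/5, M_2 = 21/10, M_3 = -93/10.
On [2, 4], S(x) = -6 - 24/5·(x - 2) + 21/5·(x - 2)² - 21/40·(x - 2)³.
With (x - 2) = 1/2: S(5/2) = -2373/320.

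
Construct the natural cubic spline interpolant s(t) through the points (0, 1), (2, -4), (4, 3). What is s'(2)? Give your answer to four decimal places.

Put σ_i = s'' at the i-th knot. Here h = (2, 2) and Δ = (-5/2, 7/2), so the interior equations h_(i-1)·σ_(i-1) + 2(h_(i-1)+h_i)·σ_i + h_i·σ_(i+1) = 6(Δ_i − Δ_(i-1)) read
  2·σ_0 + 8·σ_1 + 2·σ_2 = 6(Δ_1 - Δ_0) = 36
Natural end conditions: σ_0 = σ_2 = 0.
Forward elimination and back-substitution give σ_0 = 0, σ_1 = 9/2, σ_2 = 0.
On [2, 4], s'(t) = b_1 + 2c_1·(t - 2) + 3d_1·(t - 2)² with b_1 = Δ_1 - h_1(2σ_1 + σ_2)/6 = 1/2, c_1 = σ_1/2 = 9/4, d_1 = (σ_2 - σ_1)/(6h_1) = -3/8. So s'(2) = 1/2.

0.5000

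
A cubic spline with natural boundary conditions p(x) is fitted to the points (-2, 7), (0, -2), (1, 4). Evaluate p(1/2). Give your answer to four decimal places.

Put m_i = p'' at the i-th knot. Here h = (2, 1) and Δ = (-9/2, 6), so the interior equations h_(i-1)·m_(i-1) + 2(h_(i-1)+h_i)·m_i + h_i·m_(i+1) = 6(Δ_i − Δ_(i-1)) read
  2·m_0 + 6·m_1 + 1·m_2 = 6(Δ_1 - Δ_0) = 63
Natural end conditions: m_0 = m_2 = 0.
Solving: m_0 = 0, m_1 = 21/2, m_2 = 0.
On [0, 1], p(x) = -2 + 5/2·x + 21/4·x² - 7/4·x³.
With x = 1/2: p(1/2) = 11/32.

0.3438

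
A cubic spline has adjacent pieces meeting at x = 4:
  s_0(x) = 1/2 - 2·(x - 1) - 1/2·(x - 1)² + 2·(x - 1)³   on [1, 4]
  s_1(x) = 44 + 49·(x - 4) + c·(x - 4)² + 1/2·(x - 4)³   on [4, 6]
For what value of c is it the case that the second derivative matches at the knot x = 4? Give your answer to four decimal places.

s_0''(x) = -1 + 12·(x - 1), so s_0''(4) = 35. On the right, s_1''(4) = 2c, so c = 35/2.

17.5000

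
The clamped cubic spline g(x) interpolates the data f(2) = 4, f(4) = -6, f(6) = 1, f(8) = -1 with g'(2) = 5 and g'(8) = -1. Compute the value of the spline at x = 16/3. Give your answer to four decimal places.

-2.1333

With σ_i denoting the second derivative at x_i, h_i = 2, 2, 2, and Δ_i = (y_(i+1) − y_i)/h_i = -5, 7/2, -1:
  2·σ_0 + 8·σ_1 + 2·σ_2 = 6(Δ_1 - Δ_0) = 51
  2·σ_1 + 8·σ_2 + 2·σ_3 = 6(Δ_2 - Δ_1) = -27
Clamped end conditions give two more equations: 2h_0·σ_0 + h_0·σ_1 = 6(Δ_0 - g'(2)) = -60 and h_2·σ_2 + 2h_2·σ_3 = 6(g'(8) - Δ_2) = 0.
Forward elimination and back-substitution give σ_0 = -219/10, σ_1 = 69/5, σ_2 = -39/5, σ_3 = 39/10.
On [4, 6], g(x) = -6 - 31/10·(x - 4) + 69/10·(x - 4)² - 9/5·(x - 4)³.
With (x - 4) = 4/3: g(16/3) = -32/15.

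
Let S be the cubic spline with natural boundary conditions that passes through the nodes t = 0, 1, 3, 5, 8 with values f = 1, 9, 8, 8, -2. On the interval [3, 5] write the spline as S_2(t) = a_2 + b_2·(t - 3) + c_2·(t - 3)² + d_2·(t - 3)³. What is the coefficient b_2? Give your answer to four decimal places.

-1.4103

Put σ_i = S'' at the i-th knot. Here h = (1, 2, 2, 3) and Δ = (8, -1/2, 0, -10/3), so the interior equations h_(i-1)·σ_(i-1) + 2(h_(i-1)+h_i)·σ_i + h_i·σ_(i+1) = 6(Δ_i − Δ_(i-1)) read
  1·σ_0 + 6·σ_1 + 2·σ_2 = 6(Δ_1 - Δ_0) = -51
  2·σ_1 + 8·σ_2 + 2·σ_3 = 6(Δ_2 - Δ_1) = 3
  2·σ_2 + 10·σ_3 + 3·σ_4 = 6(Δ_3 - Δ_2) = -20
Natural end conditions: σ_0 = σ_4 = 0.
Solving: σ_0 = 0, σ_1 = -251/26, σ_2 = 45/13, σ_3 = -35/13, σ_4 = 0.
On [3, 5], with S_2(t) = a_2 + b_2·(t - 3) + c_2·(t - 3)² + d_2·(t - 3)³: c_2 = σ_2/2 = 45/26, d_2 = (σ_3 - σ_2)/(6h_2) = -20/39, b_2 = Δ_2 - h_2(2σ_2 + σ_3)/6 = -55/39.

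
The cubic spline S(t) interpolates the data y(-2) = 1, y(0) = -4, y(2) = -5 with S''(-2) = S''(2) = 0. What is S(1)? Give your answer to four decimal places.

-4.8750

Let σ_i = S''(x_i). Step sizes h_i = 2, 2; slopes of the chords Δ_i = (y_(i+1) - y_i)/h_i = -5/2, -1/2.
  2·σ_0 + 8·σ_1 + 2·σ_2 = 6(Δ_1 - Δ_0) = 12
Natural end conditions: σ_0 = σ_2 = 0.
Hence σ_0 = 0, σ_1 = 3/2, σ_2 = 0.
On [0, 2], S(t) = -4 - 3/2·t + 3/4·t² - 1/8·t³.
With t = 1: S(1) = -39/8.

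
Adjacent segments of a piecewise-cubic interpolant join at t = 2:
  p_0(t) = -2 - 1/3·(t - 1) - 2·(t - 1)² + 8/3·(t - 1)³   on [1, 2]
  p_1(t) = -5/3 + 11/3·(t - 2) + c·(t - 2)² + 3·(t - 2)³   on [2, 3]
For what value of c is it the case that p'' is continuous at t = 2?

p_0''(t) = -4 + 16·(t - 1), so p_0''(2) = 12. On the right, p_1''(2) = 2c, so c = 6.

6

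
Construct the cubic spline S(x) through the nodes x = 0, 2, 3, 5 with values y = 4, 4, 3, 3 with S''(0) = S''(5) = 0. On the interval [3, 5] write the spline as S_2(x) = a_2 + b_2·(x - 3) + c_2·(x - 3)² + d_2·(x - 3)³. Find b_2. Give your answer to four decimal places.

Put σ_i = S'' at the i-th knot. Here h = (2, 1, 2) and Δ = (0, -1, 0), so the interior equations h_(i-1)·σ_(i-1) + 2(h_(i-1)+h_i)·σ_i + h_i·σ_(i+1) = 6(Δ_i − Δ_(i-1)) read
  2·σ_0 + 6·σ_1 + 1·σ_2 = 6(Δ_1 - Δ_0) = -6
  1·σ_1 + 6·σ_2 + 2·σ_3 = 6(Δ_2 - Δ_1) = 6
Natural end conditions: σ_0 = σ_3 = 0.
Solving the tridiagonal system: σ_0 = 0, σ_1 = -6/5, σ_2 = 6/5, σ_3 = 0.
On [3, 5], with S_2(x) = a_2 + b_2·(x - 3) + c_2·(x - 3)² + d_2·(x - 3)³: c_2 = σ_2/2 = 3/5, d_2 = (σ_3 - σ_2)/(6h_2) = -1/10, b_2 = Δ_2 - h_2(2σ_2 + σ_3)/6 = -4/5.

-0.8000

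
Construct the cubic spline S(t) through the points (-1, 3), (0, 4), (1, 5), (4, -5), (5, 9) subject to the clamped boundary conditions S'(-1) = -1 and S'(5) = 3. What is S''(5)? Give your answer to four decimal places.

Put σ_i = S'' at the i-th knot. Here h = (1, 1, 3, 1) and Δ = (1, 1, -10/3, 14), so the interior equations h_(i-1)·σ_(i-1) + 2(h_(i-1)+h_i)·σ_i + h_i·σ_(i+1) = 6(Δ_i − Δ_(i-1)) read
  1·σ_0 + 4·σ_1 + 1·σ_2 = 6(Δ_1 - Δ_0) = 0
  1·σ_1 + 8·σ_2 + 3·σ_3 = 6(Δ_2 - Δ_1) = -26
  3·σ_2 + 8·σ_3 + 1·σ_4 = 6(Δ_3 - Δ_2) = 104
Clamped end conditions give two more equations: 2h_0·σ_0 + h_0·σ_1 = 6(Δ_0 - S'(-1)) = 12 and h_3·σ_3 + 2h_3·σ_4 = 6(S'(5) - Δ_3) = -66.
Hence σ_0 = 292/57, σ_1 = 100/57, σ_2 = -692/57, σ_3 = 1318/57, σ_4 = -2540/57.

-44.5614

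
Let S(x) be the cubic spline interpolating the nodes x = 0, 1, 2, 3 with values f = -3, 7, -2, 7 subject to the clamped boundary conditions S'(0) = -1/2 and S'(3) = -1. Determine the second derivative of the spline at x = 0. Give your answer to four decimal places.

60.2667

Write m_i for S''(x_i). With h_i = 1, 1, 1 and divided differences Δ_i = 10, -9, 9, the continuity of S' gives the tridiagonal system
  1·m_0 + 4·m_1 + 1·m_2 = 6(Δ_1 - Δ_0) = -114
  1·m_1 + 4·m_2 + 1·m_3 = 6(Δ_2 - Δ_1) = 108
Clamped end conditions give two more equations: 2h_0·m_0 + h_0·m_1 = 6(Δ_0 - S'(0)) = 63 and h_2·m_2 + 2h_2·m_3 = 6(S'(3) - Δ_2) = -60.
Hence m_0 = 904/15, m_1 = -863/15, m_2 = 838/15, m_3 = -869/15.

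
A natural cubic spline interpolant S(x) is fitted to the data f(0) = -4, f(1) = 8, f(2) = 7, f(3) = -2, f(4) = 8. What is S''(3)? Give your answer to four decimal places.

Put M_i = S'' at the i-th knot. Here h = (1, 1, 1, 1) and Δ = (12, -1, -9, 10), so the interior equations h_(i-1)·M_(i-1) + 2(h_(i-1)+h_i)·M_i + h_i·M_(i+1) = 6(Δ_i − Δ_(i-1)) read
  1·M_0 + 4·M_1 + 1·M_2 = 6(Δ_1 - Δ_0) = -78
  1·M_1 + 4·M_2 + 1·M_3 = 6(Δ_2 - Δ_1) = -48
  1·M_2 + 4·M_3 + 1·M_4 = 6(Δ_3 - Δ_2) = 114
Natural end conditions: M_0 = M_4 = 0.
Solving: M_0 = 0, M_1 = -108/7, M_2 = -114/7, M_3 = 228/7, M_4 = 0.

32.5714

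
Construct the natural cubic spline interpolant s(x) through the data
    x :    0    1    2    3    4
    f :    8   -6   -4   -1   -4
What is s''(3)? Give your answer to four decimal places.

Put M_i = s'' at the i-th knot. Here h = (1, 1, 1, 1) and Δ = (-14, 2, 3, -3), so the interior equations h_(i-1)·M_(i-1) + 2(h_(i-1)+h_i)·M_i + h_i·M_(i+1) = 6(Δ_i − Δ_(i-1)) read
  1·M_0 + 4·M_1 + 1·M_2 = 6(Δ_1 - Δ_0) = 96
  1·M_1 + 4·M_2 + 1·M_3 = 6(Δ_2 - Δ_1) = 6
  1·M_2 + 4·M_3 + 1·M_4 = 6(Δ_3 - Δ_2) = -36
Natural end conditions: M_0 = M_4 = 0.
Forward elimination and back-substitution give M_0 = 0, M_1 = 345/14, M_2 = -18/7, M_3 = -117/14, M_4 = 0.

-8.3571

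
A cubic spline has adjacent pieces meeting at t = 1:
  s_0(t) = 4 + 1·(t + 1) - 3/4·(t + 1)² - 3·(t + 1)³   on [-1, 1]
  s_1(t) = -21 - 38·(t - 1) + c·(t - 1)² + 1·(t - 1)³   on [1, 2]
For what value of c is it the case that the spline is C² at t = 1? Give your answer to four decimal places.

s_0''(t) = -3/2 - 18·(t + 1), so s_0''(1) = -75/2. On the right, s_1''(1) = 2c, so c = -75/4.

-18.7500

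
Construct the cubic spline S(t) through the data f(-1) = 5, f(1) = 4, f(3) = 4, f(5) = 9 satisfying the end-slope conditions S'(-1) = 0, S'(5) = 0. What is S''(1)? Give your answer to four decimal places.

-0.3000

With M_i denoting the second derivative at x_i, h_i = 2, 2, 2, and Δ_i = (y_(i+1) − y_i)/h_i = -1/2, 0, 5/2:
  2·M_0 + 8·M_1 + 2·M_2 = 6(Δ_1 - Δ_0) = 3
  2·M_1 + 8·M_2 + 2·M_3 = 6(Δ_2 - Δ_1) = 15
Clamped end conditions give two more equations: 2h_0·M_0 + h_0·M_1 = 6(Δ_0 - S'(-1)) = -3 and h_2·M_2 + 2h_2·M_3 = 6(S'(5) - Δ_2) = -15.
Solving the tridiagonal system: M_0 = -3/5, M_1 = -3/10, M_2 = 33/10, M_3 = -27/5.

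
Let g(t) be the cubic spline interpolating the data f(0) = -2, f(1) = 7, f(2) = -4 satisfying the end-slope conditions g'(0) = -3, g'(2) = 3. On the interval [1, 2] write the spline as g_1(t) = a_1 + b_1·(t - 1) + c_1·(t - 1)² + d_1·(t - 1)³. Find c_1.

Let m_i = g''(x_i). Step sizes h_i = 1, 1; slopes of the chords Δ_i = (y_(i+1) - y_i)/h_i = 9, -11.
  1·m_0 + 4·m_1 + 1·m_2 = 6(Δ_1 - Δ_0) = -120
Clamped end conditions give two more equations: 2h_0·m_0 + h_0·m_1 = 6(Δ_0 - g'(0)) = 72 and h_1·m_1 + 2h_1·m_2 = 6(g'(2) - Δ_1) = 84.
Solving the tridiagonal system: m_0 = 69, m_1 = -66, m_2 = 75.
On [1, 2], with g_1(t) = a_1 + b_1·(t - 1) + c_1·(t - 1)² + d_1·(t - 1)³: c_1 = m_1/2 = -33, d_1 = (m_2 - m_1)/(6h_1) = 47/2, b_1 = Δ_1 - h_1(2m_1 + m_2)/6 = -3/2.

-33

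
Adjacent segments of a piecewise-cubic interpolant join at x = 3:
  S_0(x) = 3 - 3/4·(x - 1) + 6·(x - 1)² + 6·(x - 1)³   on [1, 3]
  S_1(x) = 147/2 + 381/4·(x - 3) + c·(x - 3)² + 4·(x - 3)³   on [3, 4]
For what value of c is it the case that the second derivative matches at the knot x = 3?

42

S_0''(x) = 12 + 36·(x - 1), so S_0''(3) = 84. On the right, S_1''(3) = 2c, so c = 42.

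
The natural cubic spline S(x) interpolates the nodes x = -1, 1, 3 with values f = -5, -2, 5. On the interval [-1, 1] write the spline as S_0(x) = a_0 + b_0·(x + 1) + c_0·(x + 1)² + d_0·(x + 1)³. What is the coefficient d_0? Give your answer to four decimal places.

Let M_i = S''(x_i). Step sizes h_i = 2, 2; slopes of the chords Δ_i = (y_(i+1) - y_i)/h_i = 3/2, 7/2.
  2·M_0 + 8·M_1 + 2·M_2 = 6(Δ_1 - Δ_0) = 12
Natural end conditions: M_0 = M_2 = 0.
Solving: M_0 = 0, M_1 = 3/2, M_2 = 0.
On [-1, 1], with S_0(x) = a_0 + b_0·(x + 1) + c_0·(x + 1)² + d_0·(x + 1)³: c_0 = M_0/2 = 0, d_0 = (M_1 - M_0)/(6h_0) = 1/8, b_0 = Δ_0 - h_0(2M_0 + M_1)/6 = 1.

0.1250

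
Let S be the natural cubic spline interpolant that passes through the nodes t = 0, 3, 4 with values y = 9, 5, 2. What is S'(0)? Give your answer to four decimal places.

-0.7083

Put M_i = S'' at the i-th knot. Here h = (3, 1) and Δ = (-4/3, -3), so the interior equations h_(i-1)·M_(i-1) + 2(h_(i-1)+h_i)·M_i + h_i·M_(i+1) = 6(Δ_i − Δ_(i-1)) read
  3·M_0 + 8·M_1 + 1·M_2 = 6(Δ_1 - Δ_0) = -10
Natural end conditions: M_0 = M_2 = 0.
Solving: M_0 = 0, M_1 = -5/4, M_2 = 0.
On [0, 3], S'(t) = b_0 + 2c_0·t + 3d_0·t² with b_0 = Δ_0 - h_0(2M_0 + M_1)/6 = -17/24, c_0 = M_0/2 = 0, d_0 = (M_1 - M_0)/(6h_0) = -5/72. So S'(0) = -17/24.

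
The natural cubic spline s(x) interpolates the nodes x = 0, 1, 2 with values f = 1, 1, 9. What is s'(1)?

Write σ_i for s''(x_i). With h_i = 1, 1 and divided differences Δ_i = 0, 8, the continuity of s' gives the tridiagonal system
  1·σ_0 + 4·σ_1 + 1·σ_2 = 6(Δ_1 - Δ_0) = 48
Natural end conditions: σ_0 = σ_2 = 0.
Solving the tridiagonal system: σ_0 = 0, σ_1 = 12, σ_2 = 0.
On [1, 2], s'(x) = b_1 + 2c_1·(x - 1) + 3d_1·(x - 1)² with b_1 = Δ_1 - h_1(2σ_1 + σ_2)/6 = 4, c_1 = σ_1/2 = 6, d_1 = (σ_2 - σ_1)/(6h_1) = -2. So s'(1) = 4.

4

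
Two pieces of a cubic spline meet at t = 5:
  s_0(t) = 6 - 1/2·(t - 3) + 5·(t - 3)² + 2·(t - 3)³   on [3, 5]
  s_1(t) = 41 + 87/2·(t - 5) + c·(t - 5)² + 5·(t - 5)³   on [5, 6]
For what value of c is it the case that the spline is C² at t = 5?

s_0''(t) = 10 + 12·(t - 3), so s_0''(5) = 34. On the right, s_1''(5) = 2c, so c = 17.

17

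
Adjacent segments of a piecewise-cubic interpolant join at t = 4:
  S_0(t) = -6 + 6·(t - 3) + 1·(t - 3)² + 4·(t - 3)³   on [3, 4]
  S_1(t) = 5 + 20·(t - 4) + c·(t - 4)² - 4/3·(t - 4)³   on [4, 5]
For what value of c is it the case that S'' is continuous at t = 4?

S_0''(t) = 2 + 24·(t - 3), so S_0''(4) = 26. On the right, S_1''(4) = 2c, so c = 13.

13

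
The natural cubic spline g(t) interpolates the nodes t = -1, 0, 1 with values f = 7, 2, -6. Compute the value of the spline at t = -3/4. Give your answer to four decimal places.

Let m_i = g''(x_i). Step sizes h_i = 1, 1; slopes of the chords Δ_i = (y_(i+1) - y_i)/h_i = -5, -8.
  1·m_0 + 4·m_1 + 1·m_2 = 6(Δ_1 - Δ_0) = -18
Natural end conditions: m_0 = m_2 = 0.
Solving: m_0 = 0, m_1 = -9/2, m_2 = 0.
On [-1, 0], g(t) = 7 - 17/4·(t + 1) + 0·(t + 1)² - 3/4·(t + 1)³.
With (t + 1) = 1/4: g(-3/4) = 1517/256.

5.9258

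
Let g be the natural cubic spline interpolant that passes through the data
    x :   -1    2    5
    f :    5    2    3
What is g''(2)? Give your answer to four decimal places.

Put m_i = g'' at the i-th knot. Here h = (3, 3) and Δ = (-1, 1/3), so the interior equations h_(i-1)·m_(i-1) + 2(h_(i-1)+h_i)·m_i + h_i·m_(i+1) = 6(Δ_i − Δ_(i-1)) read
  3·m_0 + 12·m_1 + 3·m_2 = 6(Δ_1 - Δ_0) = 8
Natural end conditions: m_0 = m_2 = 0.
Solving the tridiagonal system: m_0 = 0, m_1 = 2/3, m_2 = 0.

0.6667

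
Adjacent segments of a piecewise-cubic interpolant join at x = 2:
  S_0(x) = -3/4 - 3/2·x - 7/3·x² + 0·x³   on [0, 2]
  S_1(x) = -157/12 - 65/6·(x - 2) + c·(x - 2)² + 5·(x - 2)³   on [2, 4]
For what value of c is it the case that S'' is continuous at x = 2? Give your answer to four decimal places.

S_0''(x) = -14/3 + 0·x, so S_0''(2) = -14/3. On the right, S_1''(2) = 2c, so c = -7/3.

-2.3333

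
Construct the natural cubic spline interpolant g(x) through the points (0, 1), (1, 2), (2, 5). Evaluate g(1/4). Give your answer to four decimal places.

1.1328

With M_i denoting the second derivative at x_i, h_i = 1, 1, and Δ_i = (y_(i+1) − y_i)/h_i = 1, 3:
  1·M_0 + 4·M_1 + 1·M_2 = 6(Δ_1 - Δ_0) = 12
Natural end conditions: M_0 = M_2 = 0.
Solving: M_0 = 0, M_1 = 3, M_2 = 0.
On [0, 1], g(x) = 1 + 1/2·x + 0·x² + 1/2·x³.
With x = 1/4: g(1/4) = 145/128.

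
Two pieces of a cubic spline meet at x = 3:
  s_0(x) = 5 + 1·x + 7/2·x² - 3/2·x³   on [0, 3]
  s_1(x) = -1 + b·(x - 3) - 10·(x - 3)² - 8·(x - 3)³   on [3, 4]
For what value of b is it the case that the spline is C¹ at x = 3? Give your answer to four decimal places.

-18.5000

s_0'(x) = 1 + 7·x - 9/2·x², so s_0'(3) = -37/2. On the right, s_1'(3) = b, so b = -37/2.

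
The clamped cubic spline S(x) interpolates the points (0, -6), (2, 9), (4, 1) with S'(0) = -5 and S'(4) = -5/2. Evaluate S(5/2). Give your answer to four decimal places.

Put σ_i = S'' at the i-th knot. Here h = (2, 2) and Δ = (15/2, -4), so the interior equations h_(i-1)·σ_(i-1) + 2(h_(i-1)+h_i)·σ_i + h_i·σ_(i+1) = 6(Δ_i − Δ_(i-1)) read
  2·σ_0 + 8·σ_1 + 2·σ_2 = 6(Δ_1 - Δ_0) = -69
Clamped end conditions give two more equations: 2h_0·σ_0 + h_0·σ_1 = 6(Δ_0 - S'(0)) = 75 and h_1·σ_1 + 2h_1·σ_2 = 6(S'(4) - Δ_1) = 9.
Forward elimination and back-substitution give σ_0 = 28, σ_1 = -37/2, σ_2 = 23/2.
On [2, 4], S(x) = 9 + 9/2·(x - 2) - 37/4·(x - 2)² + 5/2·(x - 2)³.
With (x - 2) = 1/2: S(5/2) = 37/4.

9.2500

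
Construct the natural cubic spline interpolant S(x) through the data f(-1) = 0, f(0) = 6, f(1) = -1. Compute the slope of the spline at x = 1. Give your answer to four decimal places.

-10.2500

Put m_i = S'' at the i-th knot. Here h = (1, 1) and Δ = (6, -7), so the interior equations h_(i-1)·m_(i-1) + 2(h_(i-1)+h_i)·m_i + h_i·m_(i+1) = 6(Δ_i − Δ_(i-1)) read
  1·m_0 + 4·m_1 + 1·m_2 = 6(Δ_1 - Δ_0) = -78
Natural end conditions: m_0 = m_2 = 0.
Solving: m_0 = 0, m_1 = -39/2, m_2 = 0.
On [0, 1], S'(x) = b_1 + 2c_1·x + 3d_1·x² with b_1 = Δ_1 - h_1(2m_1 + m_2)/6 = -1/2, c_1 = m_1/2 = -39/4, d_1 = (m_2 - m_1)/(6h_1) = 13/4. So S'(1) = -41/4.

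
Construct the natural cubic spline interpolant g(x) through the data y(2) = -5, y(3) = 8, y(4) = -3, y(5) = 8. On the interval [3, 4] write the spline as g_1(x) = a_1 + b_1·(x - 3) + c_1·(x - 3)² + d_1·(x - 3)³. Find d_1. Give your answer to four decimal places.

Put M_i = g'' at the i-th knot. Here h = (1, 1, 1) and Δ = (13, -11, 11), so the interior equations h_(i-1)·M_(i-1) + 2(h_(i-1)+h_i)·M_i + h_i·M_(i+1) = 6(Δ_i − Δ_(i-1)) read
  1·M_0 + 4·M_1 + 1·M_2 = 6(Δ_1 - Δ_0) = -144
  1·M_1 + 4·M_2 + 1·M_3 = 6(Δ_2 - Δ_1) = 132
Natural end conditions: M_0 = M_3 = 0.
Solving the tridiagonal system: M_0 = 0, M_1 = -236/5, M_2 = 224/5, M_3 = 0.
On [3, 4], with g_1(x) = a_1 + b_1·(x - 3) + c_1·(x - 3)² + d_1·(x - 3)³: c_1 = M_1/2 = -118/5, d_1 = (M_2 - M_1)/(6h_1) = 46/3, b_1 = Δ_1 - h_1(2M_1 + M_2)/6 = -41/15.

15.3333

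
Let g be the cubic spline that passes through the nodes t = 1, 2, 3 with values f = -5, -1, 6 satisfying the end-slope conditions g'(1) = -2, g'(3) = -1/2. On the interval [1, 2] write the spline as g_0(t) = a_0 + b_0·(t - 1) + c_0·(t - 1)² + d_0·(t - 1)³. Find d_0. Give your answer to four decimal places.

Let M_i = g''(x_i). Step sizes h_i = 1, 1; slopes of the chords Δ_i = (y_(i+1) - y_i)/h_i = 4, 7.
  1·M_0 + 4·M_1 + 1·M_2 = 6(Δ_1 - Δ_0) = 18
Clamped end conditions give two more equations: 2h_0·M_0 + h_0·M_1 = 6(Δ_0 - g'(1)) = 36 and h_1·M_1 + 2h_1·M_2 = 6(g'(3) - Δ_1) = -45.
Solving the tridiagonal system: M_0 = 57/4, M_1 = 15/2, M_2 = -105/4.
On [1, 2], with g_0(t) = a_0 + b_0·(t - 1) + c_0·(t - 1)² + d_0·(t - 1)³: c_0 = M_0/2 = 57/8, d_0 = (M_1 - M_0)/(6h_0) = -9/8, b_0 = Δ_0 - h_0(2M_0 + M_1)/6 = -2.

-1.1250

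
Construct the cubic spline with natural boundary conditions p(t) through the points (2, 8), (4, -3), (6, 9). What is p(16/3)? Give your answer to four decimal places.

Let σ_i = p''(x_i). Step sizes h_i = 2, 2; slopes of the chords Δ_i = (y_(i+1) - y_i)/h_i = -11/2, 6.
  2·σ_0 + 8·σ_1 + 2·σ_2 = 6(Δ_1 - Δ_0) = 69
Natural end conditions: σ_0 = σ_2 = 0.
Solving the tridiagonal system: σ_0 = 0, σ_1 = 69/8, σ_2 = 0.
On [4, 6], p(t) = -3 + 1/4·(t - 4) + 69/16·(t - 4)² - 23/32·(t - 4)³.
With (t - 4) = 4/3: p(16/3) = 89/27.

3.2963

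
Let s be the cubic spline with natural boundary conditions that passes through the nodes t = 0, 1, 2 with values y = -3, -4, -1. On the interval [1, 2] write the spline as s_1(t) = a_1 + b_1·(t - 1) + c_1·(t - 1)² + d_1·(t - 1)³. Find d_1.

Write σ_i for s''(x_i). With h_i = 1, 1 and divided differences Δ_i = -1, 3, the continuity of s' gives the tridiagonal system
  1·σ_0 + 4·σ_1 + 1·σ_2 = 6(Δ_1 - Δ_0) = 24
Natural end conditions: σ_0 = σ_2 = 0.
Forward elimination and back-substitution give σ_0 = 0, σ_1 = 6, σ_2 = 0.
On [1, 2], with s_1(t) = a_1 + b_1·(t - 1) + c_1·(t - 1)² + d_1·(t - 1)³: c_1 = σ_1/2 = 3, d_1 = (σ_2 - σ_1)/(6h_1) = -1, b_1 = Δ_1 - h_1(2σ_1 + σ_2)/6 = 1.

-1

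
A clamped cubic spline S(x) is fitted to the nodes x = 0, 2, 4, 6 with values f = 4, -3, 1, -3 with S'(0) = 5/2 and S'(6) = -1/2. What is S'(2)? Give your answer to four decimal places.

-1.9000

Write σ_i for S''(x_i). With h_i = 2, 2, 2 and divided differences Δ_i = -7/2, 2, -2, the continuity of S' gives the tridiagonal system
  2·σ_0 + 8·σ_1 + 2·σ_2 = 6(Δ_1 - Δ_0) = 33
  2·σ_1 + 8·σ_2 + 2·σ_3 = 6(Δ_2 - Δ_1) = -24
Clamped end conditions give two more equations: 2h_0·σ_0 + h_0·σ_1 = 6(Δ_0 - S'(0)) = -36 and h_2·σ_2 + 2h_2·σ_3 = 6(S'(6) - Δ_2) = 9.
Solving the tridiagonal system: σ_0 = -68/5, σ_1 = 46/5, σ_2 = -67/10, σ_3 = 28/5.
On [2, 4], S'(x) = b_1 + 2c_1·(x - 2) + 3d_1·(x - 2)² with b_1 = Δ_1 - h_1(2σ_1 + σ_2)/6 = -19/10, c_1 = σ_1/2 = 23/5, d_1 = (σ_2 - σ_1)/(6h_1) = -53/40. So S'(2) = -19/10.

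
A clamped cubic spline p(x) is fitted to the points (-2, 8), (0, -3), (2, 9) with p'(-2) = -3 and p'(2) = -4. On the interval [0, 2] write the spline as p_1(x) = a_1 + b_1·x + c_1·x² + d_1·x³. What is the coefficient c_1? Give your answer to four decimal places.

With M_i denoting the second derivative at x_i, h_i = 2, 2, and Δ_i = (y_(i+1) − y_i)/h_i = -11/2, 6:
  2·M_0 + 8·M_1 + 2·M_2 = 6(Δ_1 - Δ_0) = 69
Clamped end conditions give two more equations: 2h_0·M_0 + h_0·M_1 = 6(Δ_0 - p'(-2)) = -15 and h_1·M_1 + 2h_1·M_2 = 6(p'(2) - Δ_1) = -60.
Solving: M_0 = -101/8, M_1 = 71/4, M_2 = -191/8.
On [0, 2], with p_1(x) = a_1 + b_1·x + c_1·x² + d_1·x³: c_1 = M_1/2 = 71/8, d_1 = (M_2 - M_1)/(6h_1) = -111/32, b_1 = Δ_1 - h_1(2M_1 + M_2)/6 = 17/8.

8.8750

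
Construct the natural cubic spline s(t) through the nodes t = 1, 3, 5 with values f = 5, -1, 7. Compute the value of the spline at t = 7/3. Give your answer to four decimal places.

-0.2963

Write M_i for s''(x_i). With h_i = 2, 2 and divided differences Δ_i = -3, 4, the continuity of s' gives the tridiagonal system
  2·M_0 + 8·M_1 + 2·M_2 = 6(Δ_1 - Δ_0) = 42
Natural end conditions: M_0 = M_2 = 0.
Solving the tridiagonal system: M_0 = 0, M_1 = 21/4, M_2 = 0.
On [1, 3], s(t) = 5 - 19/4·(t - 1) + 0·(t - 1)² + 7/16·(t - 1)³.
With (t - 1) = 4/3: s(7/3) = -8/27.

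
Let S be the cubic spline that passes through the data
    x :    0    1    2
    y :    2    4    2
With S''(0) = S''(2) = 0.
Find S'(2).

-3

Let M_i = S''(x_i). Step sizes h_i = 1, 1; slopes of the chords Δ_i = (y_(i+1) - y_i)/h_i = 2, -2.
  1·M_0 + 4·M_1 + 1·M_2 = 6(Δ_1 - Δ_0) = -24
Natural end conditions: M_0 = M_2 = 0.
Forward elimination and back-substitution give M_0 = 0, M_1 = -6, M_2 = 0.
On [1, 2], S'(x) = b_1 + 2c_1·(x - 1) + 3d_1·(x - 1)² with b_1 = Δ_1 - h_1(2M_1 + M_2)/6 = 0, c_1 = M_1/2 = -3, d_1 = (M_2 - M_1)/(6h_1) = 1. So S'(2) = -3.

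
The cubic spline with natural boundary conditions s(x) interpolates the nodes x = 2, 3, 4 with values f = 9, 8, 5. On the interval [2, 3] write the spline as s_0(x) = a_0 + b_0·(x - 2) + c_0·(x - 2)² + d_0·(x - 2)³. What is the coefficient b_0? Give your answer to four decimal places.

-0.5000

Put σ_i = s'' at the i-th knot. Here h = (1, 1) and Δ = (-1, -3), so the interior equations h_(i-1)·σ_(i-1) + 2(h_(i-1)+h_i)·σ_i + h_i·σ_(i+1) = 6(Δ_i − Δ_(i-1)) read
  1·σ_0 + 4·σ_1 + 1·σ_2 = 6(Δ_1 - Δ_0) = -12
Natural end conditions: σ_0 = σ_2 = 0.
Hence σ_0 = 0, σ_1 = -3, σ_2 = 0.
On [2, 3], with s_0(x) = a_0 + b_0·(x - 2) + c_0·(x - 2)² + d_0·(x - 2)³: c_0 = σ_0/2 = 0, d_0 = (σ_1 - σ_0)/(6h_0) = -1/2, b_0 = Δ_0 - h_0(2σ_0 + σ_1)/6 = -1/2.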